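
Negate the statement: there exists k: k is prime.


¬(for all x: φ) = there exists x: ¬φ, and ¬(there exists x: φ) = for all x: ¬φ.
Apply to the existential statement.

for all k: NOT(k is prime)


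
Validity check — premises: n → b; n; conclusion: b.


This matches the form of modus ponens: the conclusion follows in every model of the premises.

Valid.


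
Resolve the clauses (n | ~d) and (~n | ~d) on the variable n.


The clauses contain complementary literals n and ~n.
Resolution eliminates this pair and disjoins the remaining literals (merging duplicates).

~d


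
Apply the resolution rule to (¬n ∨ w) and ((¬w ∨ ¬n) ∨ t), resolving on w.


The clauses contain complementary literals w and ¬w.
Resolution eliminates this pair and disjoins the remaining literals (merging duplicates).

(¬n ∨ t)


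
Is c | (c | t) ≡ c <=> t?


Compare truth tables:
c | t | φ | ψ
-------------
False | False | False | True
True | False | True | False
False | True | True | False
True | True | True | True
They differ at row 1 (c=False, t=False): φ=False but ψ=True.

No, they are not logically equivalent.


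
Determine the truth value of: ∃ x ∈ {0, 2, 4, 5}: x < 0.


Evaluate the predicate on each element: 0:F, 2:F, 4:F, 5:F.
No element satisfies the predicate.

F


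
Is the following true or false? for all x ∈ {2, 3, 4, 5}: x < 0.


Evaluate the predicate on each element: 2:F, 3:F, 4:F, 5:F.
Counterexample x = 2 fails the predicate.

F


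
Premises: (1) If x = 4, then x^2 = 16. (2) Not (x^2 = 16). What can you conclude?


Modus tollens: from (P → Q) and ¬Q, infer ¬P.
Q = 'x^2 = 16' is denied; since P → Q, P must also fail.

Not (x = 4).


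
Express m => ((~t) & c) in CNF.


Step 1: Rewrite m → ((¬t) ∧ c) as ¬m ∨ ((¬t) ∧ c).
Step 2: Distribute ∨ over ∧.

((~m) | (~t)) & ((~m) | c)


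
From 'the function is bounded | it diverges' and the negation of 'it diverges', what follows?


Disjunctive syllogism: from (P ∨ Q) and ¬P, infer Q.
One disjunct, 'it diverges', is ruled out; the other must hold.

the function is bounded


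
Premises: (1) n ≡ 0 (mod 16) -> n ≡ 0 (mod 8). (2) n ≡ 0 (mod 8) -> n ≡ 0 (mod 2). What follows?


Hypothetical syllogism: from (P → Q) and (Q → R), infer (P → R).
Chain the two implications through the shared middle term 'n ≡ 0 (mod 8)'.

n ≡ 0 (mod 16) -> n ≡ 0 (mod 2)


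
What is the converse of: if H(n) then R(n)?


The converse of (P → Q) is (Q → P). It is not in general equivalent to the original.
Here P = 'H(n)' and Q = 'R(n)'.

If R(n), then H(n).


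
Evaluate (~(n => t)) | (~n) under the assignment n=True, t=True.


Substitute n=True, t=True:
n => t = True => True = True
~(n => t) = False
~n = False
(~(n => t)) | (~n) = False | False = False

False


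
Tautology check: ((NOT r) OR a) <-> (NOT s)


Build the truth table over {a, r, s}:
a | r | s | φ
-------------
F | F | F | T
T | F | F | T
F | T | F | F
T | T | F | T
F | F | T | F
T | F | T | F
F | T | T | T
T | T | T | F
Counterexample at row 3: with a=F, r=T, s=F, the formula is F.

No, it is not a tautology.


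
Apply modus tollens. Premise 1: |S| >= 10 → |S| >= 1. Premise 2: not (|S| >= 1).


Modus tollens: from (P → Q) and ¬Q, infer ¬P.
Q = '|S| >= 1' is denied; since P → Q, P must also fail.

Not (|S| >= 10).


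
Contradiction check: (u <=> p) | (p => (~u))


Truth table over {p, u}:
p | u | φ
---------
False | False | True
True | False | True
False | True | True
True | True | True
Satisfying assignment at row 1: p=False, u=False gives True.

No, it is not a contradiction.


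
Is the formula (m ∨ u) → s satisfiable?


Search for a satisfying assignment over {m, s, u}.
Try m=F, s=F, u=F: the formula evaluates to T.
A satisfying assignment exists.

Satisfiable.


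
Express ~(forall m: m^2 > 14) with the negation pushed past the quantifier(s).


¬(forall x: φ) = exists x: ¬φ, and ¬(exists x: φ) = forall x: ¬φ.
Apply to the universal statement.

exists m: ~(m^2 > 14)


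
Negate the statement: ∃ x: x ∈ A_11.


¬(∀ x: φ) = ∃ x: ¬φ, and ¬(∃ x: φ) = ∀ x: ¬φ.
Apply to the existential statement.

∀ x: ¬(x ∈ A_11)


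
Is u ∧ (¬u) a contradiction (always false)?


Truth table over {u}:
u | φ
-----
F | F
T | F
Every row is false.

Yes, it is a contradiction.


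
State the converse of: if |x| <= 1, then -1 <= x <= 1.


The converse of (P → Q) is (Q → P). It is not in general equivalent to the original.
Here P = '|x| <= 1' and Q = '-1 <= x <= 1'.

If -1 <= x <= 1, then |x| <= 1.


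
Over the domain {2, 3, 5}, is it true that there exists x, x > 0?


Evaluate the predicate on each element: 2:T, 3:T, 5:T.
Witness x = 2 satisfies the predicate.

T


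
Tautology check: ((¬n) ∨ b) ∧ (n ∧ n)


Build the truth table over {b, n}:
b | n | φ
---------
F | F | F
T | F | F
F | T | F
T | T | T
Counterexample at row 1: with b=F, n=F, the formula is F.

No, it is not a tautology.


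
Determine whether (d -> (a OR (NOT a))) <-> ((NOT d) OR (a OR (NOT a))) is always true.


Build the truth table over {a, d}:
a | d | φ
---------
F | F | T
T | F | T
F | T | T
T | T | T
Every row evaluates to true.

Yes, it is a tautology.


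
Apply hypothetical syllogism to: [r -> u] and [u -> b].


Hypothetical syllogism: from (P → Q) and (Q → R), infer (P → R).
Chain the two implications through the shared middle term 'u'.

r -> b


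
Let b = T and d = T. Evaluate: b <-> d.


Biconditional is true when both operands have the same truth value.
Substitute: b=T, d=T.
T <-> T evaluates to T.

T


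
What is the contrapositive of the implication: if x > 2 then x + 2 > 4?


The contrapositive of (P → Q) is (¬Q → ¬P); it is logically equivalent to the original.
Here P = 'x > 2' and Q = 'x + 2 > 4'.

If not (x + 2 > 4), then not (x > 2).


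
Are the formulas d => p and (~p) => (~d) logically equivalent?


Compare truth tables:
d | p | φ | ψ
-------------
False | False | True | True
True | False | False | False
False | True | True | True
True | True | True | True
The columns φ and ψ agree on every row.

Yes, they are logically equivalent.


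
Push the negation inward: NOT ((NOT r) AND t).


De Morgan: the negation of a conjunction is the disjunction of the negations.
Distribute NOT across AND, flipping it to OR, and negate each literal.

r OR (NOT t)


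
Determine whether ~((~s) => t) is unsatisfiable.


Truth table over {s, t}:
s | t | φ
---------
False | False | True
True | False | False
False | True | False
True | True | False
Satisfying assignment at row 1: s=False, t=False gives True.

No, it is not a contradiction.


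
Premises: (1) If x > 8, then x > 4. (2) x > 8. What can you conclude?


Modus ponens: from (P → Q) and P, infer Q.
P = 'x > 8' is asserted, and P → Q holds, so Q follows.

x > 4.


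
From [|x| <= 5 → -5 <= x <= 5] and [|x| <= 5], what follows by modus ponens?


Modus ponens: from (P → Q) and P, infer Q.
P = '|x| <= 5' is asserted, and P → Q holds, so Q follows.

-5 <= x <= 5.


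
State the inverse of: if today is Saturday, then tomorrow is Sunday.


The inverse of (P → Q) is (¬P → ¬Q). It is equivalent to the converse, not to the original.
Here P = 'today is Saturday' and Q = 'tomorrow is Sunday'.

If not (today is Saturday), then not (tomorrow is Sunday).


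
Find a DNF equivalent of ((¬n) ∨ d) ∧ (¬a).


Step 1: Distribute ∧ over ∨: ((¬n) ∨ d) ∧ (¬a) = ((¬n) ∧ (¬a)) ∨ (d ∧ (¬a)).

((¬n) ∧ (¬a)) ∨ (d ∧ (¬a))


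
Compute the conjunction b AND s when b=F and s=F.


Conjunction is true only when both operands are true.
Substitute: b=F, s=F.
F AND F evaluates to F.

F


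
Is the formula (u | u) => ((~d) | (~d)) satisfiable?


Search for a satisfying assignment over {d, u}.
Try d=False, u=False: the formula evaluates to True.
A satisfying assignment exists.

Satisfiable.


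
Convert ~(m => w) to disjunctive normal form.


Step 1: Rewrite implication then negate: ¬(¬m ∨ w) = m ∧ ¬w.

m & (~w)


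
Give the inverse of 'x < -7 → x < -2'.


The inverse of (P → Q) is (¬P → ¬Q). It is equivalent to the converse, not to the original.
Here P = 'x < -7' and Q = 'x < -2'.

If not (x < -7), then not (x < -2).


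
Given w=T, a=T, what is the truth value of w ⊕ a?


Exclusive or is true when exactly one operand is true.
Substitute: w=T, a=T.
T ⊕ T evaluates to F.

F


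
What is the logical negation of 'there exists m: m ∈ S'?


¬(for all x: φ) = there exists x: ¬φ, and ¬(there exists x: φ) = for all x: ¬φ.
Apply to the existential statement.

for all m: NOT(m ∈ S)


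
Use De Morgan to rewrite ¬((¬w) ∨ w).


De Morgan: the negation of a disjunction is the conjunction of the negations.
Distribute ¬ across ∨, flipping it to ∧, and negate each literal.

w ∧ (¬w)


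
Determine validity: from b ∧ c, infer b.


This matches the form of conjunction elimination: the conclusion follows in every model of the premises.

Valid.


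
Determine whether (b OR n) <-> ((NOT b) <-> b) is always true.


Build the truth table over {b, n}:
b | n | φ
---------
F | F | T
T | F | F
F | T | F
T | T | F
Counterexample at row 2: with b=T, n=F, the formula is F.

No, it is not a tautology.


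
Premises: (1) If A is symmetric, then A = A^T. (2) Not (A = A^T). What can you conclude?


Modus tollens: from (P → Q) and ¬Q, infer ¬P.
Q = 'A = A^T' is denied; since P → Q, P must also fail.

Not (A is symmetric).


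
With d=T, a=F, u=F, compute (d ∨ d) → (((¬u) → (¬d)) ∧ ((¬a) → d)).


Substitute d=T, a=F, u=F:
d ∨ d = T ∨ T = T
¬u = T
¬d = F
(¬u) → (¬d) = T → F = F
¬a = T
(¬a) → d = T → T = T
((¬u) → (¬d)) ∧ ((¬a) → d) = F ∧ T = F
(d ∨ d) → (((¬u) → (¬d)) ∧ ((¬a) → d)) = T → F = F

F


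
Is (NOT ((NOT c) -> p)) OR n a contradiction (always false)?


Truth table over {c, n, p}:
c | n | p | φ
-------------
F | F | F | T
T | F | F | F
F | T | F | T
T | T | F | T
F | F | T | F
T | F | T | F
F | T | T | T
T | T | T | T
Satisfying assignment at row 1: c=F, n=F, p=F gives T.

No, it is not a contradiction.


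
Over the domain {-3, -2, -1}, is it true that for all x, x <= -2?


Evaluate the predicate on each element: -3:T, -2:T, -1:F.
Counterexample x = -1 fails the predicate.

F


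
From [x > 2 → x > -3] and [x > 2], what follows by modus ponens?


Modus ponens: from (P → Q) and P, infer Q.
P = 'x > 2' is asserted, and P → Q holds, so Q follows.

x > -3.


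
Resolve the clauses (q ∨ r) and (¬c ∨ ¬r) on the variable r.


The clauses contain complementary literals r and ¬r.
Resolution eliminates this pair and disjoins the remaining literals (merging duplicates).

(q ∨ ¬c)


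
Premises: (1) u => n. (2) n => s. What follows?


Hypothetical syllogism: from (P → Q) and (Q → R), infer (P → R).
Chain the two implications through the shared middle term 'n'.

u => s


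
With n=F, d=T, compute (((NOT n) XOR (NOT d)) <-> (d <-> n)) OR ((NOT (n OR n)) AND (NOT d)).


Substitute n=F, d=T:
NOT n = T
NOT d = F
(NOT n) XOR (NOT d) = T XOR F = T
d <-> n = T <-> F = F
((NOT n) XOR (NOT d)) <-> (d <-> n) = T <-> F = F
n OR n = F OR F = F
NOT (n OR n) = T
NOT d = F
(NOT (n OR n)) AND (NOT d) = T AND F = F
(((NOT n) XOR (NOT d)) <-> (d <-> n)) OR ((NOT (n OR n)) AND (NOT d)) = F OR F = F

F


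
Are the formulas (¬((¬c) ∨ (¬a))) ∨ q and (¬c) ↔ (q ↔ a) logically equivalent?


Compare truth tables:
a | c | q | φ | ψ
-----------------
F | F | F | F | T
T | F | F | F | F
F | T | F | F | F
T | T | F | T | T
F | F | T | T | F
T | F | T | T | T
F | T | T | T | T
T | T | T | T | F
They differ at row 1 (a=F, c=F, q=F): φ=F but ψ=T.

No, they are not logically equivalent.


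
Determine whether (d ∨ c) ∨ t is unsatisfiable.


Truth table over {c, d, t}:
c | d | t | φ
-------------
F | F | F | F
T | F | F | T
F | T | F | T
T | T | F | T
F | F | T | T
T | F | T | T
F | T | T | T
T | T | T | T
Satisfying assignment at row 2: c=T, d=F, t=F gives T.

No, it is not a contradiction.


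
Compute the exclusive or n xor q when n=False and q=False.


Exclusive or is true when exactly one operand is true.
Substitute: n=False, q=False.
False xor False evaluates to False.

False


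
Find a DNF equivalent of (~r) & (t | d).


Step 1: Distribute ∧ over ∨: (¬r) ∧ (t ∨ d) = ((¬r) ∧ t) ∨ ((¬r) ∧ d).

((~r) & t) | ((~r) & d)


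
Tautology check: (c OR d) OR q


Build the truth table over {c, d, q}:
c | d | q | φ
-------------
F | F | F | F
T | F | F | T
F | T | F | T
T | T | F | T
F | F | T | T
T | F | T | T
F | T | T | T
T | T | T | T
Counterexample at row 1: with c=F, d=F, q=F, the formula is F.

No, it is not a tautology.


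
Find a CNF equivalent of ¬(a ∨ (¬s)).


Step 1: Apply De Morgan: ¬(a ∨ (¬s)) = ¬a ∧ ¬(¬s).
Step 2: Eliminate any double negations (¬¬X = X).

(¬a) ∧ s


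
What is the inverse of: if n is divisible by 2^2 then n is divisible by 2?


The inverse of (P → Q) is (¬P → ¬Q). It is equivalent to the converse, not to the original.
Here P = 'n is divisible by 2^2' and Q = 'n is divisible by 2'.

If not (n is divisible by 2^2), then not (n is divisible by 2).


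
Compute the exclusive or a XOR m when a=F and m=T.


Exclusive or is true when exactly one operand is true.
Substitute: a=F, m=T.
F XOR T evaluates to T.

T


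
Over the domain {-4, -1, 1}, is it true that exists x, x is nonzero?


Evaluate the predicate on each element: -4:True, -1:True, 1:True.
Witness x = -4 satisfies the predicate.

True


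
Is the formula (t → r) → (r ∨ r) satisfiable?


Search for a satisfying assignment over {r, t}.
Try r=T, t=F: the formula evaluates to T.
A satisfying assignment exists.

Satisfiable.


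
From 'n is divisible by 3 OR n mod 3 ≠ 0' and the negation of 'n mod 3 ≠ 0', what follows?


Disjunctive syllogism: from (P ∨ Q) and ¬P, infer Q.
One disjunct, 'n mod 3 ≠ 0', is ruled out; the other must hold.

n is divisible by 3


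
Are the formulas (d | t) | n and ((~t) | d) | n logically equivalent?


Compare truth tables:
d | n | t | φ | ψ
-----------------
False | False | False | False | True
True | False | False | True | True
False | True | False | True | True
True | True | False | True | True
False | False | True | True | False
True | False | True | True | True
False | True | True | True | True
True | True | True | True | True
They differ at row 1 (d=False, n=False, t=False): φ=False but ψ=True.

No, they are not logically equivalent.


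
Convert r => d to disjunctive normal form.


Step 1: Rewrite r → d as ¬r ∨ d.

(~r) | d


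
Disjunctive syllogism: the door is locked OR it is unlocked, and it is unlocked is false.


Disjunctive syllogism: from (P ∨ Q) and ¬P, infer Q.
One disjunct, 'it is unlocked', is ruled out; the other must hold.

the door is locked


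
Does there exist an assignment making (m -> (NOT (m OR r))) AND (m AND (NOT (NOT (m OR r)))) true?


Check all 4 assignments over {m, r}:
m | r | φ
---------
F | F | F
T | F | F
F | T | F
T | T | F
No assignment makes the formula true.

Unsatisfiable.


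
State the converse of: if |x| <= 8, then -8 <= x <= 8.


The converse of (P → Q) is (Q → P). It is not in general equivalent to the original.
Here P = '|x| <= 8' and Q = '-8 <= x <= 8'.

If -8 <= x <= 8, then |x| <= 8.


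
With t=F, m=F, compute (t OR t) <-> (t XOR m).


Substitute t=F, m=F:
t OR t = F OR F = F
t XOR m = F XOR F = F
(t OR t) <-> (t XOR m) = F <-> F = T

T


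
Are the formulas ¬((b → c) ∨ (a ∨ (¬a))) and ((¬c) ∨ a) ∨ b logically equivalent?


Compare truth tables:
a | b | c | φ | ψ
-----------------
F | F | F | F | T
T | F | F | F | T
F | T | F | F | T
T | T | F | F | T
F | F | T | F | F
T | F | T | F | T
F | T | T | F | T
T | T | T | F | T
They differ at row 1 (a=F, b=F, c=F): φ=F but ψ=T.

No, they are not logically equivalent.


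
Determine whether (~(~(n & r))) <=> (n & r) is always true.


Build the truth table over {n, r}:
n | r | φ
---------
False | False | True
True | False | True
False | True | True
True | True | True
Every row evaluates to true.

Yes, it is a tautology.


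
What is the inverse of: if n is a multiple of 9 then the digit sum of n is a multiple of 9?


The inverse of (P → Q) is (¬P → ¬Q). It is equivalent to the converse, not to the original.
Here P = 'n is a multiple of 9' and Q = 'the digit sum of n is a multiple of 9'.

If not (n is a multiple of 9), then not (the digit sum of n is a multiple of 9).


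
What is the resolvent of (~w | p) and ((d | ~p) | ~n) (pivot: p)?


The clauses contain complementary literals p and ~p.
Resolution eliminates this pair and disjoins the remaining literals (merging duplicates).

((~w | d) | ~n)


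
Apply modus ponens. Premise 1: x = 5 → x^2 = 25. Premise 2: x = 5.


Modus ponens: from (P → Q) and P, infer Q.
P = 'x = 5' is asserted, and P → Q holds, so Q follows.

x^2 = 25.


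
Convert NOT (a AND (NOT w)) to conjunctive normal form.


Step 1: Apply De Morgan: ¬(a ∧ (¬w)) = ¬a ∨ ¬(¬w).
Step 2: Eliminate any double negations (¬¬X = X).

(NOT a) OR w


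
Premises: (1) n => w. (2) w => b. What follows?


Hypothetical syllogism: from (P → Q) and (Q → R), infer (P → R).
Chain the two implications through the shared middle term 'w'.

n => b


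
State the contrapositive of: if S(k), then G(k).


The contrapositive of (P → Q) is (¬Q → ¬P); it is logically equivalent to the original.
Here P = 'S(k)' and Q = 'G(k)'.

If not (G(k)), then not (S(k)).


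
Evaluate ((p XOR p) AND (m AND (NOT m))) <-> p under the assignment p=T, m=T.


Substitute p=T, m=T:
p XOR p = T XOR T = F
NOT m = F
m AND (NOT m) = T AND F = F
(p XOR p) AND (m AND (NOT m)) = F AND F = F
((p XOR p) AND (m AND (NOT m))) <-> p = F <-> T = F

F


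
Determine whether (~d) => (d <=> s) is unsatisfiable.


Truth table over {d, s}:
d | s | φ
---------
False | False | True
True | False | True
False | True | False
True | True | True
Satisfying assignment at row 1: d=False, s=False gives True.

No, it is not a contradiction.


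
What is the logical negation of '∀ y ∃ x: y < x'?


Negation flips each quantifier (∀↔∃) and negates the inner predicate.
¬(∀ y ∃ x: φ) = ∃ y ∀ x: ¬φ.

∃ y ∀ x: ¬(y < x)


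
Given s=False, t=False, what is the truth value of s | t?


Disjunction is false only when both operands are false.
Substitute: s=False, t=False.
False | False evaluates to False.

False


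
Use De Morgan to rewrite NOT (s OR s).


De Morgan: the negation of a disjunction is the conjunction of the negations.
Distribute NOT across OR, flipping it to AND, and negate each literal.

(NOT s) AND (NOT s)


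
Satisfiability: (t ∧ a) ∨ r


Search for a satisfying assignment over {a, r, t}.
Try a=F, r=T, t=F: the formula evaluates to T.
A satisfying assignment exists.

Satisfiable.


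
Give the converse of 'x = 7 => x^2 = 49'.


The converse of (P → Q) is (Q → P). It is not in general equivalent to the original.
Here P = 'x = 7' and Q = 'x^2 = 49'.

If x^2 = 49, then x = 7.


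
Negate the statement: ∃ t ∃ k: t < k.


Negation flips each quantifier (∀↔∃) and negates the inner predicate.
¬(∃ t ∃ k: φ) = ∀ t ∀ k: ¬φ.

∀ t ∀ k: ¬(t < k)


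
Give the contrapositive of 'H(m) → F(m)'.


The contrapositive of (P → Q) is (¬Q → ¬P); it is logically equivalent to the original.
Here P = 'H(m)' and Q = 'F(m)'.

If not (F(m)), then not (H(m)).


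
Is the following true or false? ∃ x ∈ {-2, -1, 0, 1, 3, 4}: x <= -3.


Evaluate the predicate on each element: -2:F, -1:F, 0:F, 1:F, 3:F, 4:F.
No element satisfies the predicate.

F


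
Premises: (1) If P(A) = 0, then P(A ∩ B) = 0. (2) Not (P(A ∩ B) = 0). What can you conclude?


Modus tollens: from (P → Q) and ¬Q, infer ¬P.
Q = 'P(A ∩ B) = 0' is denied; since P → Q, P must also fail.

Not (P(A) = 0).


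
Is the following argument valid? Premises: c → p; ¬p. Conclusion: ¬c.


This matches the form of modus tollens: the conclusion follows in every model of the premises.

Valid.


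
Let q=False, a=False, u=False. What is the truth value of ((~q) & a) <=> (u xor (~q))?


Substitute q=False, a=False, u=False:
~q = True
(~q) & a = True & False = False
~q = True
u xor (~q) = False xor True = True
((~q) & a) <=> (u xor (~q)) = False <=> True = False

False


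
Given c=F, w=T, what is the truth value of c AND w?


Conjunction is true only when both operands are true.
Substitute: c=F, w=T.
F AND T evaluates to F.

F


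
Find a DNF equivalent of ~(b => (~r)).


Step 1: Rewrite implication then negate: ¬(¬b ∨ (¬r)) = b ∧ ¬(¬r).
Step 2: Eliminate any double negations (¬¬X = X).

b & r


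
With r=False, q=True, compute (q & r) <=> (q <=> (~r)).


Substitute r=False, q=True:
q & r = True & False = False
~r = True
q <=> (~r) = True <=> True = True
(q & r) <=> (q <=> (~r)) = False <=> True = False

False


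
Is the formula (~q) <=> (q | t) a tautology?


Build the truth table over {q, t}:
q | t | φ
---------
False | False | False
True | False | False
False | True | True
True | True | False
Counterexample at row 1: with q=False, t=False, the formula is False.

No, it is not a tautology.


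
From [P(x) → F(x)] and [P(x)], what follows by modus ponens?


Modus ponens: from (P → Q) and P, infer Q.
P = 'P(x)' is asserted, and P → Q holds, so Q follows.

F(x).


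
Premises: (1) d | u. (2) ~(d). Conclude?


Disjunctive syllogism: from (P ∨ Q) and ¬P, infer Q.
One disjunct, 'd', is ruled out; the other must hold.

u


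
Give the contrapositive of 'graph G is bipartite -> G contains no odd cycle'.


The contrapositive of (P → Q) is (¬Q → ¬P); it is logically equivalent to the original.
Here P = 'graph G is bipartite' and Q = 'G contains no odd cycle'.

If not (G contains no odd cycle), then not (graph G is bipartite).


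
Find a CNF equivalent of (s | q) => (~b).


Step 1: Rewrite as ¬(s ∨ q) ∨ (¬b) = (¬s ∧ ¬q) ∨ (¬b).
Step 2: Distribute ∨ over ∧.

((~s) | (~b)) & ((~q) | (~b))


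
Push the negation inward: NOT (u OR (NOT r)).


De Morgan: the negation of a disjunction is the conjunction of the negations.
Distribute NOT across OR, flipping it to AND, and negate each literal.

(NOT u) AND r


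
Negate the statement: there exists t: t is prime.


¬(for all x: φ) = there exists x: ¬φ, and ¬(there exists x: φ) = for all x: ¬φ.
Apply to the existential statement.

for all t: NOT(t is prime)


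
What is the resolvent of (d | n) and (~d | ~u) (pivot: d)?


The clauses contain complementary literals d and ~d.
Resolution eliminates this pair and disjoins the remaining literals (merging duplicates).

(n | ~u)


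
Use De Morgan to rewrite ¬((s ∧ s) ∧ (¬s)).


De Morgan: the negation of a conjunction is the disjunction of the negations.
Distribute ¬ across ∧, flipping it to ∨, and negate each literal.

((¬s) ∨ (¬s)) ∨ s


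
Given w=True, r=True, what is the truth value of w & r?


Conjunction is true only when both operands are true.
Substitute: w=True, r=True.
True & True evaluates to True.

True


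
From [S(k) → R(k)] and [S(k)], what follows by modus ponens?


Modus ponens: from (P → Q) and P, infer Q.
P = 'S(k)' is asserted, and P → Q holds, so Q follows.

R(k).


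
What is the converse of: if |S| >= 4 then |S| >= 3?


The converse of (P → Q) is (Q → P). It is not in general equivalent to the original.
Here P = '|S| >= 4' and Q = '|S| >= 3'.

If |S| >= 3, then |S| >= 4.


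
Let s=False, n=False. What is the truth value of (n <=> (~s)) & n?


Substitute s=False, n=False:
~s = True
n <=> (~s) = False <=> True = False
(n <=> (~s)) & n = False & False = False

False


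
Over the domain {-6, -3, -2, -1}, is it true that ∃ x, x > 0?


Evaluate the predicate on each element: -6:F, -3:F, -2:F, -1:F.
No element satisfies the predicate.

F


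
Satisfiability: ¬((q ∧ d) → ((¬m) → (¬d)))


Search for a satisfying assignment over {d, m, q}.
Try d=T, m=F, q=T: the formula evaluates to T.
A satisfying assignment exists.

Satisfiable.


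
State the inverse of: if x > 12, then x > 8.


The inverse of (P → Q) is (¬P → ¬Q). It is equivalent to the converse, not to the original.
Here P = 'x > 12' and Q = 'x > 8'.

If not (x > 12), then not (x > 8).


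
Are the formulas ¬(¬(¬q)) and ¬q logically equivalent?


Compare truth tables:
q | φ | ψ
---------
F | T | T
T | F | F
The columns φ and ψ agree on every row.

Yes, they are logically equivalent.


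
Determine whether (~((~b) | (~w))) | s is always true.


Build the truth table over {b, s, w}:
b | s | w | φ
-------------
False | False | False | False
True | False | False | False
False | True | False | True
True | True | False | True
False | False | True | False
True | False | True | True
False | True | True | True
True | True | True | True
Counterexample at row 1: with b=False, s=False, w=False, the formula is False.

No, it is not a tautology.


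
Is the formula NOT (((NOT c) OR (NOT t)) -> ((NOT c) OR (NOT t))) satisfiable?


Check all 4 assignments over {c, t}:
c | t | φ
---------
F | F | F
T | F | F
F | T | F
T | T | F
No assignment makes the formula true.

Unsatisfiable.


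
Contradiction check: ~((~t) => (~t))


Truth table over {t}:
t | φ
-----
False | False
True | False
Every row is false.

Yes, it is a contradiction.


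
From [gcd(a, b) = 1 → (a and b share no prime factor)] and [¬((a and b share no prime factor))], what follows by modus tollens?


Modus tollens: from (P → Q) and ¬Q, infer ¬P.
Q = '(a and b share no prime factor)' is denied; since P → Q, P must also fail.

Not (gcd(a, b) = 1).


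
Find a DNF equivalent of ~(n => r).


Step 1: Rewrite implication then negate: ¬(¬n ∨ r) = n ∧ ¬r.

n & (~r)


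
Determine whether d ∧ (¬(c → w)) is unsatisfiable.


Truth table over {c, d, w}:
c | d | w | φ
-------------
F | F | F | F
T | F | F | F
F | T | F | F
T | T | F | T
F | F | T | F
T | F | T | F
F | T | T | F
T | T | T | F
Satisfying assignment at row 4: c=T, d=T, w=F gives T.

No, it is not a contradiction.


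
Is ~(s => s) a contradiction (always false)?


Truth table over {s}:
s | φ
-----
False | False
True | False
Every row is false.

Yes, it is a contradiction.


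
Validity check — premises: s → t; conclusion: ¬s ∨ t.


This matches the form of material implication: the conclusion follows in every model of the premises.

Valid.


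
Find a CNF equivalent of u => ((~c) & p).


Step 1: Rewrite u → ((¬c) ∧ p) as ¬u ∨ ((¬c) ∧ p).
Step 2: Distribute ∨ over ∧.

((~u) | (~c)) & ((~u) | p)


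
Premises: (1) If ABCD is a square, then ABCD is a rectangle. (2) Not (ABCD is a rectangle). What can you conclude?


Modus tollens: from (P → Q) and ¬Q, infer ¬P.
Q = 'ABCD is a rectangle' is denied; since P → Q, P must also fail.

Not (ABCD is a square).


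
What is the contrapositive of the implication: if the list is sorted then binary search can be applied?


The contrapositive of (P → Q) is (¬Q → ¬P); it is logically equivalent to the original.
Here P = 'the list is sorted' and Q = 'binary search can be applied'.

If not (binary search can be applied), then not (the list is sorted).


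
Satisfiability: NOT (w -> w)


Check all 2 assignments over {w}:
w | φ
-----
F | F
T | F
No assignment makes the formula true.

Unsatisfiable.


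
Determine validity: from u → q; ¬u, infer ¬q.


This is denying the antecedent (fallacy). There exist truth assignments where the premises are all true but the conclusion is false.

Invalid.


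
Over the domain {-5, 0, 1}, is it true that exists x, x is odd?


Evaluate the predicate on each element: -5:True, 0:False, 1:True.
Witness x = -5 satisfies the predicate.

True


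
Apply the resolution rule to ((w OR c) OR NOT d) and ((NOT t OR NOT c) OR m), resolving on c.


The clauses contain complementary literals c and NOTc.
Resolution eliminates this pair and disjoins the remaining literals (merging duplicates).

(((w OR NOT d) OR m) OR NOT t)


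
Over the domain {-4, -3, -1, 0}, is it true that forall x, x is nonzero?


Evaluate the predicate on each element: -4:True, -3:True, -1:True, 0:False.
Counterexample x = 0 fails the predicate.

False


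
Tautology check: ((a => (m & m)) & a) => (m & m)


Build the truth table over {a, m}:
a | m | φ
---------
False | False | True
True | False | True
False | True | True
True | True | True
Every row evaluates to true.

Yes, it is a tautology.


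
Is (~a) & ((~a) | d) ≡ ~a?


Compare truth tables:
a | d | φ | ψ
-------------
False | False | True | True
True | False | False | False
False | True | True | True
True | True | False | False
The columns φ and ψ agree on every row.

Yes, they are logically equivalent.


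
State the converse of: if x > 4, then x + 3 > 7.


The converse of (P → Q) is (Q → P). It is not in general equivalent to the original.
Here P = 'x > 4' and Q = 'x + 3 > 7'.

If x + 3 > 7, then x > 4.


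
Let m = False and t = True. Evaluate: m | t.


Disjunction is false only when both operands are false.
Substitute: m=False, t=True.
False | True evaluates to True.

True


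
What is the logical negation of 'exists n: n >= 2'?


¬(forall x: φ) = exists x: ¬φ, and ¬(exists x: φ) = forall x: ¬φ.
Apply to the existential statement.

forall n: ~(n >= 2)


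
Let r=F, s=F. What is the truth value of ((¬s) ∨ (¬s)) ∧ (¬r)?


Substitute r=F, s=F:
¬s = T
¬s = T
(¬s) ∨ (¬s) = T ∨ T = T
¬r = T
((¬s) ∨ (¬s)) ∧ (¬r) = T ∧ T = T

T


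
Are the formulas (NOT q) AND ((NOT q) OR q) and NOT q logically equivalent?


Compare truth tables:
q | φ | ψ
---------
F | T | T
T | F | F
The columns φ and ψ agree on every row.

Yes, they are logically equivalent.


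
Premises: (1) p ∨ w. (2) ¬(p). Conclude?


Disjunctive syllogism: from (P ∨ Q) and ¬P, infer Q.
One disjunct, 'p', is ruled out; the other must hold.

w


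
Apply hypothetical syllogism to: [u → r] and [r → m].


Hypothetical syllogism: from (P → Q) and (Q → R), infer (P → R).
Chain the two implications through the shared middle term 'r'.

u → m


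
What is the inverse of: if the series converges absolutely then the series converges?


The inverse of (P → Q) is (¬P → ¬Q). It is equivalent to the converse, not to the original.
Here P = 'the series converges absolutely' and Q = 'the series converges'.

If not (the series converges absolutely), then not (the series converges).


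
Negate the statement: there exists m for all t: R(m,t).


Negation flips each quantifier (∀↔∃) and negates the inner predicate.
¬(there exists m for all t: φ) = for all m there exists t: ¬φ.

for all m there exists t: NOT(R(m,t))


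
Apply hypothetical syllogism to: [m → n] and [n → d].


Hypothetical syllogism: from (P → Q) and (Q → R), infer (P → R).
Chain the two implications through the shared middle term 'n'.

m → d


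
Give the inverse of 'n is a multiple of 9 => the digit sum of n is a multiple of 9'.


The inverse of (P → Q) is (¬P → ¬Q). It is equivalent to the converse, not to the original.
Here P = 'n is a multiple of 9' and Q = 'the digit sum of n is a multiple of 9'.

If not (n is a multiple of 9), then not (the digit sum of n is a multiple of 9).


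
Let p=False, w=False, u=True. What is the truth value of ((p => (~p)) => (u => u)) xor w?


Substitute p=False, w=False, u=True:
~p = True
p => (~p) = False => True = True
u => u = True => True = True
(p => (~p)) => (u => u) = True => True = True
((p => (~p)) => (u => u)) xor w = True xor False = True

True


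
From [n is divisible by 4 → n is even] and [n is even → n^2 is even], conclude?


Hypothetical syllogism: from (P → Q) and (Q → R), infer (P → R).
Chain the two implications through the shared middle term 'n is even'.

n is divisible by 4 → n^2 is even


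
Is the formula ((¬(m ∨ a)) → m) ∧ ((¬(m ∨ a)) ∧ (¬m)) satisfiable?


Check all 4 assignments over {a, m}:
a | m | φ
---------
F | F | F
T | F | F
F | T | F
T | T | F
No assignment makes the formula true.

Unsatisfiable.


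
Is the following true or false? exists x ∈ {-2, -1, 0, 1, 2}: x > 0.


Evaluate the predicate on each element: -2:False, -1:False, 0:False, 1:True, 2:True.
Witness x = 1 satisfies the predicate.

True


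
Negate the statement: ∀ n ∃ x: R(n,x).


Negation flips each quantifier (∀↔∃) and negates the inner predicate.
¬(∀ n ∃ x: φ) = ∃ n ∀ x: ¬φ.

∃ n ∀ x: ¬(R(n,x))


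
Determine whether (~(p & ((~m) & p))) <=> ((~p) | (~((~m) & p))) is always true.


Build the truth table over {m, p}:
m | p | φ
---------
False | False | True
True | False | True
False | True | True
True | True | True
Every row evaluates to true.

Yes, it is a tautology.


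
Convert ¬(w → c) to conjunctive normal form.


Step 1: Rewrite w → c as ¬w ∨ c.
Step 2: Negate: ¬(¬w ∨ c) = w ∧ ¬c (De Morgan + double negation).

w ∧ (¬c)


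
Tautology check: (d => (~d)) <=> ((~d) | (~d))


Build the truth table over {d}:
d | φ
-----
False | True
True | True
Every row evaluates to true.

Yes, it is a tautology.


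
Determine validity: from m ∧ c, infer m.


This matches the form of conjunction elimination: the conclusion follows in every model of the premises.

Valid.


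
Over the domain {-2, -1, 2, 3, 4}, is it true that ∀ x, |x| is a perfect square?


Evaluate the predicate on each element: -2:F, -1:T, 2:F, 3:F, 4:T.
Counterexample x = -2 fails the predicate.

F


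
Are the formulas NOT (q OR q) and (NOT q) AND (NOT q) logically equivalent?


Compare truth tables:
q | φ | ψ
---------
F | T | T
T | F | F
The columns φ and ψ agree on every row.

Yes, they are logically equivalent.


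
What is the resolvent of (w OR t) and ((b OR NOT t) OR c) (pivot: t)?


The clauses contain complementary literals t and NOTt.
Resolution eliminates this pair and disjoins the remaining literals (merging duplicates).

((w OR b) OR c)


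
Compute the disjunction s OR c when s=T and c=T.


Disjunction is false only when both operands are false.
Substitute: s=T, c=T.
T OR T evaluates to T.

T


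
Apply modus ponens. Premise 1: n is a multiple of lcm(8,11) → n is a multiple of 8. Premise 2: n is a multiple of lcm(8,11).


Modus ponens: from (P → Q) and P, infer Q.
P = 'n is a multiple of lcm(8,11)' is asserted, and P → Q holds, so Q follows.

n is a multiple of 8.


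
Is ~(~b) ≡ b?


Compare truth tables:
b | φ | ψ
---------
False | False | False
True | True | True
The columns φ and ψ agree on every row.

Yes, they are logically equivalent.


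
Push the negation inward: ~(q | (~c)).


De Morgan: the negation of a disjunction is the conjunction of the negations.
Distribute ~ across |, flipping it to &, and negate each literal.

(~q) & c


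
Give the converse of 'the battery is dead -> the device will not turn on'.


The converse of (P → Q) is (Q → P). It is not in general equivalent to the original.
Here P = 'the battery is dead' and Q = 'the device will not turn on'.

If the device will not turn on, then the battery is dead.


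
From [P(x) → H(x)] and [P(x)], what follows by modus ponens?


Modus ponens: from (P → Q) and P, infer Q.
P = 'P(x)' is asserted, and P → Q holds, so Q follows.

H(x).


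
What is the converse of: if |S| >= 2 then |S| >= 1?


The converse of (P → Q) is (Q → P). It is not in general equivalent to the original.
Here P = '|S| >= 2' and Q = '|S| >= 1'.

If |S| >= 1, then |S| >= 2.


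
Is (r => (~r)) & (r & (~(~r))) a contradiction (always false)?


Truth table over {r}:
r | φ
-----
False | False
True | False
Every row is false.

Yes, it is a contradiction.


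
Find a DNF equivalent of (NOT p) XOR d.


Step 1: (¬p) ⊕ d is true exactly when they disagree: ((¬p) ∧ ¬d) ∨ (¬(¬p) ∧ d).
Step 2: Eliminate any double negations (¬¬X = X).

((NOT p) AND (NOT d)) OR (p AND d)


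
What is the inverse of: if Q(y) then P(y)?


The inverse of (P → Q) is (¬P → ¬Q). It is equivalent to the converse, not to the original.
Here P = 'Q(y)' and Q = 'P(y)'.

If not (Q(y)), then not (P(y)).


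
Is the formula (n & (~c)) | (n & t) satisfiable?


Search for a satisfying assignment over {c, n, t}.
Try c=False, n=True, t=False: the formula evaluates to True.
A satisfying assignment exists.

Satisfiable.


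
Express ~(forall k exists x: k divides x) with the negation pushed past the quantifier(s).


Negation flips each quantifier (∀↔∃) and negates the inner predicate.
¬(forall k exists x: φ) = exists k forall x: ¬φ.

exists k forall x: ~(k divides x)


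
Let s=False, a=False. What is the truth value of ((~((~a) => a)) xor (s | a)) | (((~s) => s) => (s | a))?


Substitute s=False, a=False:
~a = True
(~a) => a = True => False = False
~((~a) => a) = True
s | a = False | False = False
(~((~a) => a)) xor (s | a) = True xor False = True
~s = True
(~s) => s = True => False = False
s | a = False | False = False
((~s) => s) => (s | a) = False => False = True
((~((~a) => a)) xor (s | a)) | (((~s) => s) => (s | a)) = True | True = True

True


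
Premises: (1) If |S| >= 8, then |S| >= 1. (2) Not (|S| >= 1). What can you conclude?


Modus tollens: from (P → Q) and ¬Q, infer ¬P.
Q = '|S| >= 1' is denied; since P → Q, P must also fail.

Not (|S| >= 8).


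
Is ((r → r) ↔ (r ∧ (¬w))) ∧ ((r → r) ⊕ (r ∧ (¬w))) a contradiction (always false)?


Truth table over {r, w}:
r | w | φ
---------
F | F | F
T | F | F
F | T | F
T | T | F
Every row is false.

Yes, it is a contradiction.


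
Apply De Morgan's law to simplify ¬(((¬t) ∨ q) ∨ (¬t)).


De Morgan: the negation of a disjunction is the conjunction of the negations.
Distribute ¬ across ∨, flipping it to ∧, and negate each literal.

(t ∧ (¬q)) ∧ t


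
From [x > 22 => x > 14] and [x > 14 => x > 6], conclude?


Hypothetical syllogism: from (P → Q) and (Q → R), infer (P → R).
Chain the two implications through the shared middle term 'x > 14'.

x > 22 => x > 6


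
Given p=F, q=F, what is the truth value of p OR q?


Disjunction is false only when both operands are false.
Substitute: p=F, q=F.
F OR F evaluates to F.

F


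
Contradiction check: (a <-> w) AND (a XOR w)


Truth table over {a, w}:
a | w | φ
---------
F | F | F
T | F | F
F | T | F
T | T | F
Every row is false.

Yes, it is a contradiction.


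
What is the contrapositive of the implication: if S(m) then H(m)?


The contrapositive of (P → Q) is (¬Q → ¬P); it is logically equivalent to the original.
Here P = 'S(m)' and Q = 'H(m)'.

If not (H(m)), then not (S(m)).


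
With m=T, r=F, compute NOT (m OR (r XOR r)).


Substitute m=T, r=F:
r XOR r = F XOR F = F
m OR (r XOR r) = T OR F = T
NOT (m OR (r XOR r)) = F

F


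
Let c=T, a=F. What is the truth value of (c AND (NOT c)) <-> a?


Substitute c=T, a=F:
NOT c = F
c AND (NOT c) = T AND F = F
(c AND (NOT c)) <-> a = F <-> F = T

T
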